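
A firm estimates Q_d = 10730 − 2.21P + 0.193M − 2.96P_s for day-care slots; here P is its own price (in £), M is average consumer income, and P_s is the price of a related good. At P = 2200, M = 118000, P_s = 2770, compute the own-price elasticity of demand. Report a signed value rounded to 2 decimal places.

At the given values, Q_d = 10730 − 2.21(2200) + 0.193(118000) − 2.96(2770) = 20442.8.
∂Q_d/∂P = −2.21.
E = (-2.21) × (2200/20442.8) = -0.2378…

-0.24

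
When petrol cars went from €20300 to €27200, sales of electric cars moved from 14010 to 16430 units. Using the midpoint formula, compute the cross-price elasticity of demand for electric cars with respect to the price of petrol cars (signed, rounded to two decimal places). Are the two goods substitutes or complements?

0.55; substitutes

%ΔQ_{electric cars} = (16430 − 14010)/avg = 2420/15220 = 0.159001…
%ΔP_{petrol cars} = (27200 − 20300)/avg = 6900/23750 = 0.290526…
E_cross = (2420/15220) / (6900/23750) = 0.5472…
E_cross > 0 ⇒ the goods are substitutes.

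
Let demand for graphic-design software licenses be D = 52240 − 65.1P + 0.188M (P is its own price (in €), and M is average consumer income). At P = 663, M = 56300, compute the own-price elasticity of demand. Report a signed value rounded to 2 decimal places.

At the given values, D = 52240 − 65.1(663) + 0.188(56300) = 19663.1.
∂D/∂P = −65.1.
E = (-65.1) × (663/19663.1) = -2.1950…

-2.20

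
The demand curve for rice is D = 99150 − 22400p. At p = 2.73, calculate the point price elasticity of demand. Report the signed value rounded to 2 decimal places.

-1.61

dD/dp = −22400. At p = 2.73, D = 99150 − 22400(2.73) = 37998.
Ed = (dD/dp)·(p/D) = −22400 × (2.73/37998) = -1.6093…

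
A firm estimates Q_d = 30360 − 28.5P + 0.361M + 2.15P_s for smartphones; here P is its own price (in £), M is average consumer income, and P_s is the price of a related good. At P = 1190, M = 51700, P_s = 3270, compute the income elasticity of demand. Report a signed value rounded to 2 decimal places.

At the given values, Q_d = 30360 − 28.5(1190) + 0.361(51700) + 2.15(3270) = 22139.2.
∂Q_d/∂M = 0.361.
E = (0.361) × (51700/22139.2) = 0.8430…

0.84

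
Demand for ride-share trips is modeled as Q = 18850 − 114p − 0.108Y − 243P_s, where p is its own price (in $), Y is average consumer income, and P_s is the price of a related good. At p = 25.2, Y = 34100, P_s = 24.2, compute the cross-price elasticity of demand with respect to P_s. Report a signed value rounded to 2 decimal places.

At the given values, Q = 18850 − 114(25.2) − 0.108(34100) − 243(24.2) = 6413.8.
∂Q/∂P_s = -243.
E = (-243) × (24.2/6413.8) = -0.9168…

-0.92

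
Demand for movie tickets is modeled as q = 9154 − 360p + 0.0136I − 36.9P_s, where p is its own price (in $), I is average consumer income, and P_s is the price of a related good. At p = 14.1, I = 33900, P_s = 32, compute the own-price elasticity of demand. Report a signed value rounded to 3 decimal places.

At the given values, q = 9154 − 360(14.1) + 0.0136(33900) − 36.9(32) = 3358.24.
∂q/∂p = −360.
E = (-360) × (14.1/3358.24) = -1.51150…

-1.512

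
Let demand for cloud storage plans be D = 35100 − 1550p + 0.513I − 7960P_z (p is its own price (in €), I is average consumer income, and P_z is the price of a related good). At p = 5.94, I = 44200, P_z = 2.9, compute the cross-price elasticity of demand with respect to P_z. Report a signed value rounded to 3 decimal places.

At the given values, D = 35100 − 1550(5.94) + 0.513(44200) − 7960(2.9) = 25483.6.
∂D/∂P_z = -7960.
E = (-7960) × (2.9/25483.6) = -0.90583…

-0.906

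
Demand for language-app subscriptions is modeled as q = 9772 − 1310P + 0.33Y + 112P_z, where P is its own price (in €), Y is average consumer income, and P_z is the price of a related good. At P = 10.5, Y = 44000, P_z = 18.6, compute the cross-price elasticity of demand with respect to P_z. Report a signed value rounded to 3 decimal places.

At the given values, q = 9772 − 1310(10.5) + 0.33(44000) + 112(18.6) = 12620.2.
∂q/∂P_z = 112.
E = (112) × (18.6/12620.2) = 0.16506…

0.165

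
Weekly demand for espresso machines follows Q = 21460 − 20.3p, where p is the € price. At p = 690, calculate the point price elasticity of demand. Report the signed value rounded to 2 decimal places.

-1.88

dQ/dp = −20.3. At p = 690, Q = 21460 − 20.3(690) = 7453.
Ed = (dQ/dp)·(p/Q) = −20.3 × (690/7453) = -1.8793…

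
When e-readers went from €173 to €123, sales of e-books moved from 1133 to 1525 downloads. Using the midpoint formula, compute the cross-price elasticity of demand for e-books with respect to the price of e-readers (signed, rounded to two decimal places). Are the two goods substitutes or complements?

-0.87; complements

%ΔQ_{e-books} = (1525 − 1133)/avg = 392/1329 = 0.294958…
%ΔP_{e-readers} = (123 − 173)/avg = -50/148 = -0.337837…
E_cross = (392/1329) / (-50/148) = -0.8730…
E_cross < 0 ⇒ the goods are complements.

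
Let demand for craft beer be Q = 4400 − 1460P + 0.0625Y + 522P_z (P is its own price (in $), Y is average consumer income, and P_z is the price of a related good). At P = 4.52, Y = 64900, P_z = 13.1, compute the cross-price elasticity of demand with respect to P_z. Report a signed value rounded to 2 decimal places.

0.79

At the given values, Q = 4400 − 1460(4.52) + 0.0625(64900) + 522(13.1) = 8695.25.
∂Q/∂P_z = 522.
E = (522) × (13.1/8695.25) = 0.7864…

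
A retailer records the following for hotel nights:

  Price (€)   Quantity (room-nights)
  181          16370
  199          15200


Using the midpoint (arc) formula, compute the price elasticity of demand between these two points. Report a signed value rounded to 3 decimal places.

-0.782

%ΔQ = (15200 − 16370) / [(16370 + 15200)/2] = -1170/15785 = -0.074121…
%ΔP = (199 − 181) / [(181 + 199)/2] = 18/190 = 0.094736…
Arc Ed = %ΔQ / %ΔP = (-1170/15785) / (18/190) = -0.78238…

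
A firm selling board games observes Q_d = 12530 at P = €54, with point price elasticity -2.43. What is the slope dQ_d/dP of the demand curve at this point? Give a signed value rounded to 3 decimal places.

Ed = (dQ_d/dP)·(P/Q_d) ⇒ dQ_d/dP = Ed·Q_d/P = (-2.43)·12530/54 = -563.85

-563.850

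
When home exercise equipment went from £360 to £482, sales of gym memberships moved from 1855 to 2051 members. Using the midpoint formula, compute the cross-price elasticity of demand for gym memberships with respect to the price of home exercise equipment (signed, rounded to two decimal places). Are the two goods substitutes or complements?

0.35; substitutes

%ΔQ_{gym memberships} = (2051 − 1855)/avg = 196/1953 = 0.100358…
%ΔP_{home exercise equipment} = (482 − 360)/avg = 122/421 = 0.289786…
E_cross = (196/1953) / (122/421) = 0.3463…
E_cross > 0 ⇒ the goods are substitutes.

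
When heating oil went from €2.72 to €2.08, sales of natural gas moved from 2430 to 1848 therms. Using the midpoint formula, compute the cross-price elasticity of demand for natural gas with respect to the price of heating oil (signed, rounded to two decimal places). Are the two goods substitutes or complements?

1.02; substitutes

%ΔQ_{natural gas} = (1848 − 2430)/avg = -582/2139 = -0.272089…
%ΔP_{heating oil} = (2.08 − 2.72)/avg = -0.64/2.4 = -0.266666…
E_cross = (-582/2139) / (-0.64/2.4) = 1.0203…
E_cross > 0 ⇒ the goods are substitutes.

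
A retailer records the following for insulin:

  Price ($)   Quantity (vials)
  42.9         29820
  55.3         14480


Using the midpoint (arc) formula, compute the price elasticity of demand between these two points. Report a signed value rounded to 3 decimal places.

-2.742

%ΔQ = (14480 − 29820) / [(29820 + 14480)/2] = -15340/22150 = -0.692550…
%ΔP = (55.3 − 42.9) / [(42.9 + 55.3)/2] = 12.4/49.1 = 0.252545…
Arc Ed = %ΔQ / %ΔP = (-15340/22150) / (12.4/49.1) = -2.74227…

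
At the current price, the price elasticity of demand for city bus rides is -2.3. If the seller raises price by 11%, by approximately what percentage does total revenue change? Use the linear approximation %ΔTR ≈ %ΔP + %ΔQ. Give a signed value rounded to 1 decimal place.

-14.3%

%ΔQ ≈ Ed × %ΔP = (-2.3) × (+11%) = -25.3000%
%ΔTR ≈ %ΔP + %ΔQ = (+11%) + (-25.3000%) = -14.3000%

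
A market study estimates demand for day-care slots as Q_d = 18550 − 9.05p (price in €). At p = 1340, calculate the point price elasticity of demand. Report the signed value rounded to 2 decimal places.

-1.89

dQ_d/dp = −9.05. At p = 1340, Q_d = 18550 − 9.05(1340) = 6423.
Ed = (dQ_d/dp)·(p/Q_d) = −9.05 × (1340/6423) = -1.8880…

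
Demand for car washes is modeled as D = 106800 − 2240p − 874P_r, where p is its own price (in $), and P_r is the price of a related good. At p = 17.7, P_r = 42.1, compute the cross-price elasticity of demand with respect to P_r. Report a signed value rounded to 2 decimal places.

At the given values, D = 106800 − 2240(17.7) − 874(42.1) = 30356.6.
∂D/∂P_r = -874.
E = (-874) × (42.1/30356.6) = -1.2121…

-1.21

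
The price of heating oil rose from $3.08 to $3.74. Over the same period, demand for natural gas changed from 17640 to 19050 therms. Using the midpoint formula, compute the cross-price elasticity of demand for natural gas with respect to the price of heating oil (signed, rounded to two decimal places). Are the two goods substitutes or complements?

%ΔQ_{natural gas} = (19050 − 17640)/avg = 1410/18345 = 0.076860…
%ΔP_{heating oil} = (3.74 − 3.08)/avg = 0.66/3.41 = 0.193548…
E_cross = (1410/18345) / (0.66/3.41) = 0.3971…
E_cross > 0 ⇒ the goods are substitutes.

0.40; substitutes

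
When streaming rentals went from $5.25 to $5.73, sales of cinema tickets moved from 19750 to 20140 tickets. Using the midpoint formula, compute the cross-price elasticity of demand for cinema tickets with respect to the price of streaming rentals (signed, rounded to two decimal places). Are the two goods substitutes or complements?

%ΔQ_{cinema tickets} = (20140 − 19750)/avg = 390/19945 = 0.019553…
%ΔP_{streaming rentals} = (5.73 − 5.25)/avg = 0.48/5.49 = 0.087431…
E_cross = (390/19945) / (0.48/5.49) = 0.2236…
E_cross > 0 ⇒ the goods are substitutes.

0.22; substitutes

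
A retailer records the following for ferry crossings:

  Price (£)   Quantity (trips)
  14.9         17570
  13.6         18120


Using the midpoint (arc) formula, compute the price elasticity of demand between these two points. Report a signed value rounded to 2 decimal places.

-0.34

%ΔQ = (18120 − 17570) / [(17570 + 18120)/2] = 550/17845 = 0.030820…
%ΔP = (13.6 − 14.9) / [(14.9 + 13.6)/2] = -1.3/14.25 = -0.091228…
Arc Ed = %ΔQ / %ΔP = (550/17845) / (-1.3/14.25) = -0.3378…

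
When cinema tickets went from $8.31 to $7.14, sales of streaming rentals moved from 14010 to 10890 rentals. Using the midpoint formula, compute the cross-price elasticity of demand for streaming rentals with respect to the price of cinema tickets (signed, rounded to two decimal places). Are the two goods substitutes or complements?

%ΔQ_{streaming rentals} = (10890 − 14010)/avg = -3120/12450 = -0.250602…
%ΔP_{cinema tickets} = (7.14 − 8.31)/avg = -1.17/7.725 = -0.151456…
E_cross = (-3120/12450) / (-1.17/7.725) = 1.6546…
E_cross > 0 ⇒ the goods are substitutes.

1.65; substitutes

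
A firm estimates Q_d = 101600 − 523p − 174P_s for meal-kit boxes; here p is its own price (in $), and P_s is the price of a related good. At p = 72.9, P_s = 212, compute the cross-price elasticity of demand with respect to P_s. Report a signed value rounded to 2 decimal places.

-1.39

At the given values, Q_d = 101600 − 523(72.9) − 174(212) = 26585.3.
∂Q_d/∂P_s = -174.
E = (-174) × (212/26585.3) = -1.3875…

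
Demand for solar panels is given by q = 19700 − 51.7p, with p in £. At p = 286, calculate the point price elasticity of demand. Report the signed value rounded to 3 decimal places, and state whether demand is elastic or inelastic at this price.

-3.009; elastic

dq/dp = −51.7. At p = 286, q = 19700 − 51.7(286) = 4913.8.
Ed = (dq/dp)·(p/q) = −51.7 × (286/4913.8) = -3.00911…
|Ed| = 3.009 > 1, so demand is elastic.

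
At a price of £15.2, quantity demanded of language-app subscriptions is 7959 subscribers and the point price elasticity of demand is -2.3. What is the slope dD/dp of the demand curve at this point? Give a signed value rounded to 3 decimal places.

-1204.322

Ed = (dD/dp)·(p/D) ⇒ dD/dp = Ed·D/p = (-2.3)·7959/15.2 = -1204.32236…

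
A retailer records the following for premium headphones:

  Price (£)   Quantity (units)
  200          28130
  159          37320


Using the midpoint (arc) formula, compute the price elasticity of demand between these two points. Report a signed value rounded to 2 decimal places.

-1.23

%ΔQ = (37320 − 28130) / [(28130 + 37320)/2] = 9190/32725 = 0.280825…
%ΔP = (159 − 200) / [(200 + 159)/2] = -41/179.5 = -0.228412…
Arc Ed = %ΔQ / %ΔP = (9190/32725) / (-41/179.5) = -1.2294…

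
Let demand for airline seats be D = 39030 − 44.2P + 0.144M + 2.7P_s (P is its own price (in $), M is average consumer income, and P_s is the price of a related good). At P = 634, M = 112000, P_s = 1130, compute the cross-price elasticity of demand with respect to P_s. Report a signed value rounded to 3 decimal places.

At the given values, D = 39030 − 44.2(634) + 0.144(112000) + 2.7(1130) = 30186.2.
∂D/∂P_s = 2.7.
E = (2.7) × (1130/30186.2) = 0.10107…

0.101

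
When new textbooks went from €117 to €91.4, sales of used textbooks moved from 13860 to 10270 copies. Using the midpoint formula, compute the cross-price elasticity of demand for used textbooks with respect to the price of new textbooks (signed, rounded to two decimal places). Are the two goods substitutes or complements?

1.21; substitutes

%ΔQ_{used textbooks} = (10270 − 13860)/avg = -3590/12065 = -0.297554…
%ΔP_{new textbooks} = (91.4 − 117)/avg = -25.6/104.2 = -0.245681…
E_cross = (-3590/12065) / (-25.6/104.2) = 1.2111…
E_cross > 0 ⇒ the goods are substitutes.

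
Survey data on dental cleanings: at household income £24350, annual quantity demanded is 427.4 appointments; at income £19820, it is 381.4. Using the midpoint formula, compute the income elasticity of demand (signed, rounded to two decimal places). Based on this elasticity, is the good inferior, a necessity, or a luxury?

0.55; necessity

%ΔQ = (381.4 − 427.4)/[( 427.4 + 381.4)/2] = -46/404.4 = -0.113748…
%ΔIncome = (19820 − 24350)/[( 24350 + 19820)/2] = -4530/22085 = -0.205116…
E_income = (-46/404.4) / (-4530/22085) = 0.5545…
0 < E_income < 1 ⇒ normal good, necessity.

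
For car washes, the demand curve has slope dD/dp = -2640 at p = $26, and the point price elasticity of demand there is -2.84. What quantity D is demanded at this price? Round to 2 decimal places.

24169.01

Ed = (dD/dp)·(p/D) ⇒ D = (dD/dp)·p/Ed = (-2640)·26/(-2.84) = 24169.0140…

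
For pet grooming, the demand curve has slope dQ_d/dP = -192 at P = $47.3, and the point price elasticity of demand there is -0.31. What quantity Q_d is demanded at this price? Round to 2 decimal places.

29295.48

Ed = (dQ_d/dP)·(P/Q_d) ⇒ Q_d = (dQ_d/dP)·P/Ed = (-192)·47.3/(-0.31) = 29295.4838…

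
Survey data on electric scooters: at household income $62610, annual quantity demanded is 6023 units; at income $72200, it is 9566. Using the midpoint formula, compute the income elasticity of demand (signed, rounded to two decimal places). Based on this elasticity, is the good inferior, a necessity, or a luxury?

3.19; luxury

%ΔQ = (9566 − 6023)/[( 6023 + 9566)/2] = 3543/7794.5 = 0.454551…
%ΔIncome = (72200 − 62610)/[( 62610 + 72200)/2] = 9590/67405 = 0.142274…
E_income = (3543/7794.5) / (9590/67405) = 3.1948…
E_income > 1 ⇒ normal good, luxury.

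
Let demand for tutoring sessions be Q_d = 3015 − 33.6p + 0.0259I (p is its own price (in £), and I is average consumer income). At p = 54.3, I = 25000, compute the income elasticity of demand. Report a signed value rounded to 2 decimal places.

0.35

At the given values, Q_d = 3015 − 33.6(54.3) + 0.0259(25000) = 1838.02.
∂Q_d/∂I = 0.0259.
E = (0.0259) × (25000/1838.02) = 0.3522…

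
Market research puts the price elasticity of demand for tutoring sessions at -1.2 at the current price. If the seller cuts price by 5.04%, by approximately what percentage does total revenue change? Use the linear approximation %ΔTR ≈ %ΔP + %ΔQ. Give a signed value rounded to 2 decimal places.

%ΔQ ≈ Ed × %ΔP = (-1.2) × (-5.04%) = +6.0480%
%ΔTR ≈ %ΔP + %ΔQ = (-5.04%) + (+6.0480%) = +1.0080%

+1.01%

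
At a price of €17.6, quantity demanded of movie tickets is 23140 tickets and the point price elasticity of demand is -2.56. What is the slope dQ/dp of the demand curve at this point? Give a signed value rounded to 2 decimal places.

-3365.82

Ed = (dQ/dp)·(p/Q) ⇒ dQ/dp = Ed·Q/p = (-2.56)·23140/17.6 = -3365.8181…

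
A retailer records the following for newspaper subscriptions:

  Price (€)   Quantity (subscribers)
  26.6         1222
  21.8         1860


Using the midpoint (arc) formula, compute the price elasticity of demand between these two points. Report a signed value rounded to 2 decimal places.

-2.09

%ΔQ = (1860 − 1222) / [(1222 + 1860)/2] = 638/1541 = 0.414016…
%ΔP = (21.8 − 26.6) / [(26.6 + 21.8)/2] = -4.8/24.2 = -0.198347…
Arc Ed = %ΔQ / %ΔP = (638/1541) / (-4.8/24.2) = -2.0873…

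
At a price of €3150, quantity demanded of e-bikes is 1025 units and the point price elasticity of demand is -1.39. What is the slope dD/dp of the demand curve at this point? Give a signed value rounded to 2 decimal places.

-0.45

Ed = (dD/dp)·(p/D) ⇒ dD/dp = Ed·D/p = (-1.39)·1025/3150 = -0.4523…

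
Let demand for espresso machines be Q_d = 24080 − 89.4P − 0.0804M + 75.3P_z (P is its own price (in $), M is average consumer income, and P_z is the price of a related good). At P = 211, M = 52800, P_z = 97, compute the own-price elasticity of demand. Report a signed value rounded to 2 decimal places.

-2.28

At the given values, Q_d = 24080 − 89.4(211) − 0.0804(52800) + 75.3(97) = 8275.58.
∂Q_d/∂P = −89.4.
E = (-89.4) × (211/8275.58) = -2.2794…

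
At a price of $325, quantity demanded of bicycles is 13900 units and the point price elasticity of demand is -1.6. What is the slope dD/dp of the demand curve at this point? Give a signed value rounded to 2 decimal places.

Ed = (dD/dp)·(p/D) ⇒ dD/dp = Ed·D/p = (-1.6)·13900/325 = -68.4307…

-68.43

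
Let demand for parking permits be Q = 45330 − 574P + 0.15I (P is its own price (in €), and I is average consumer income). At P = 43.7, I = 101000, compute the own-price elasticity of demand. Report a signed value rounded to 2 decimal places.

At the given values, Q = 45330 − 574(43.7) + 0.15(101000) = 35396.2.
∂Q/∂P = −574.
E = (-574) × (43.7/35396.2) = -0.7086…

-0.71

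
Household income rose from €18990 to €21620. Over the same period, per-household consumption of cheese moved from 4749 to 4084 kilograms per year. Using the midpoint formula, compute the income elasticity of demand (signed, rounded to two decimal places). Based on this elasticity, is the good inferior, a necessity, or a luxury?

-1.16; inferior

%ΔQ = (4084 − 4749)/[( 4749 + 4084)/2] = -665/4416.5 = -0.150571…
%ΔIncome = (21620 − 18990)/[( 18990 + 21620)/2] = 2630/20305 = 0.129524…
E_income = (-665/4416.5) / (2630/20305) = -1.1624…
E_income < 0 ⇒ inferior good.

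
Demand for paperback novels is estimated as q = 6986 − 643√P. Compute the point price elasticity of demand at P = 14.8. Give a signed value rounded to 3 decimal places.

dq/dP = −643/(2√P) = -83.5699. At P = 14.8, q = 4512.33.
Ed = (dq/dP)·(P/q) = (-83.5699) × (14.8/4512.33) = -0.27410…

-0.274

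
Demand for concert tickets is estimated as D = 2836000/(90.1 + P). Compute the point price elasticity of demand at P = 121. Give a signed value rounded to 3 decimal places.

dD/dP = −2836000/(90.1 + P)² = -63.6399. At P = 121, D = 13434.4.
Ed = (dD/dP)·(P/D) = (-63.6399) × (121/13434.4) = -0.57318…

-0.573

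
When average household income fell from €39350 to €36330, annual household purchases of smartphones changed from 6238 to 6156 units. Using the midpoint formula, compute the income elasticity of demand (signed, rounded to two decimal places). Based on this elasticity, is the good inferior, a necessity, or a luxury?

0.17; necessity

%ΔQ = (6156 − 6238)/[( 6238 + 6156)/2] = -82/6197 = -0.013232…
%ΔIncome = (36330 − 39350)/[( 39350 + 36330)/2] = -3020/37840 = -0.079809…
E_income = (-82/6197) / (-3020/37840) = 0.1657…
0 < E_income < 1 ⇒ normal good, necessity.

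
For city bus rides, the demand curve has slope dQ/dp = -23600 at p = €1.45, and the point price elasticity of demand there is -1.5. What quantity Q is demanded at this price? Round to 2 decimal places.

22813.33

Ed = (dQ/dp)·(p/Q) ⇒ Q = (dQ/dp)·p/Ed = (-23600)·1.45/(-1.5) = 22813.3333…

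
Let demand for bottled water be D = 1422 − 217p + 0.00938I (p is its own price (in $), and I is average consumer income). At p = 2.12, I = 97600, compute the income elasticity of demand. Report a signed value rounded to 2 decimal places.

At the given values, D = 1422 − 217(2.12) + 0.00938(97600) = 1877.448.
∂D/∂I = 0.00938.
E = (0.00938) × (97600/1877.448) = 0.4876…

0.49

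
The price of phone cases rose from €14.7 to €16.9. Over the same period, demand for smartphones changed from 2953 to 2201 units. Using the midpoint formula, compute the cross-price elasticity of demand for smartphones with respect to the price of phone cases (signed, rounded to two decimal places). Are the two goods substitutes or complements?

%ΔQ_{smartphones} = (2201 − 2953)/avg = -752/2577 = -0.291812…
%ΔP_{phone cases} = (16.9 − 14.7)/avg = 2.2/15.8 = 0.139240…
E_cross = (-752/2577) / (2.2/15.8) = -2.0957…
E_cross < 0 ⇒ the goods are complements.

-2.10; complements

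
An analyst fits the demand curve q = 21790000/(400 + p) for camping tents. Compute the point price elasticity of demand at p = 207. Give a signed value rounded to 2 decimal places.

dq/dp = −21790000/(400 + p)² = -59.1398. At p = 207, q = 35897.9.
Ed = (dq/dp)·(p/q) = (-59.1398) × (207/35897.9) = -0.3410…

-0.34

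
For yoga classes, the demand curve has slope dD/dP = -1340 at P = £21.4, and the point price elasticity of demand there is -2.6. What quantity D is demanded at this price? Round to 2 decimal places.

11029.23

Ed = (dD/dP)·(P/D) ⇒ D = (dD/dP)·P/Ed = (-1340)·21.4/(-2.6) = 11029.2307…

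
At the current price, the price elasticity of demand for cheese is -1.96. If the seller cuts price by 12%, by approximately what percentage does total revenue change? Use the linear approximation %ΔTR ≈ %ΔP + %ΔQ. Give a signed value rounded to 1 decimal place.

+11.5%

%ΔQ ≈ Ed × %ΔP = (-1.96) × (-12%) = +23.5200%
%ΔTR ≈ %ΔP + %ΔQ = (-12%) + (+23.5200%) = +11.5200%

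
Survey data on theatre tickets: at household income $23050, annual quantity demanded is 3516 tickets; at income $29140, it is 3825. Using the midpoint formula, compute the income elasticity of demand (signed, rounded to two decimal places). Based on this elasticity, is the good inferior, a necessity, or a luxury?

%ΔQ = (3825 − 3516)/[( 3516 + 3825)/2] = 309/3670.5 = 0.084184…
%ΔIncome = (29140 − 23050)/[( 23050 + 29140)/2] = 6090/26095 = 0.233378…
E_income = (309/3670.5) / (6090/26095) = 0.3607…
0 < E_income < 1 ⇒ normal good, necessity.

0.36; necessity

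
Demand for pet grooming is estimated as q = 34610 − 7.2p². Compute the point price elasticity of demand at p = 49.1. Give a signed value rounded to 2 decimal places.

-2.01

dq/dp = −2·7.2·p = -707.04. At p = 49.1, q = 17252.168.
Ed = (dq/dp)·(p/q) = (-707.04) × (49.1/17252.168) = -2.0122…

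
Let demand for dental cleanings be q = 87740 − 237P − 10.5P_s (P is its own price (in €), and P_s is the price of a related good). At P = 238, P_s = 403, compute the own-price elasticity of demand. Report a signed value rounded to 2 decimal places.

-2.08

At the given values, q = 87740 − 237(238) − 10.5(403) = 27102.5.
∂q/∂P = −237.
E = (-237) × (238/27102.5) = -2.0812…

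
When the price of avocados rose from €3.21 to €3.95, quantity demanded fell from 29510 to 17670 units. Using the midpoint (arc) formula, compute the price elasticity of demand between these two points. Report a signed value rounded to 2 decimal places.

%ΔQ = (17670 − 29510) / [(29510 + 17670)/2] = -11840/23590 = -0.501907…
%ΔP = (3.95 − 3.21) / [(3.21 + 3.95)/2] = 0.74/3.58 = 0.206703…
Arc Ed = %ΔQ / %ΔP = (-11840/23590) / (0.74/3.58) = -2.4281…

-2.43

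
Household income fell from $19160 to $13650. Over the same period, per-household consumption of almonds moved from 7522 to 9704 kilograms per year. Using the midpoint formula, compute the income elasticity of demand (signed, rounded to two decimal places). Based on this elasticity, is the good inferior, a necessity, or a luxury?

%ΔQ = (9704 − 7522)/[( 7522 + 9704)/2] = 2182/8613 = 0.253337…
%ΔIncome = (13650 − 19160)/[( 19160 + 13650)/2] = -5510/16405 = -0.335873…
E_income = (2182/8613) / (-5510/16405) = -0.7542…
E_income < 0 ⇒ inferior good.

-0.75; inferior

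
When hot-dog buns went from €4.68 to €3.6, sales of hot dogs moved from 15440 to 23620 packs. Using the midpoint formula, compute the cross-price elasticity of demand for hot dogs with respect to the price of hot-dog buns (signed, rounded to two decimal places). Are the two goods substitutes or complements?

-1.61; complements

%ΔQ_{hot dogs} = (23620 − 15440)/avg = 8180/19530 = 0.418842…
%ΔP_{hot-dog buns} = (3.6 − 4.68)/avg = -1.08/4.14 = -0.260869…
E_cross = (8180/19530) / (-1.08/4.14) = -1.6055…
E_cross < 0 ⇒ the goods are complements.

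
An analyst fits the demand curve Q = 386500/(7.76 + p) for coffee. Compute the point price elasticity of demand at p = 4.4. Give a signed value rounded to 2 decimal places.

-0.36

dQ/dp = −386500/(7.76 + p)² = -2613.86. At p = 4.4, Q = 31784.5.
Ed = (dQ/dp)·(p/Q) = (-2613.86) × (4.4/31784.5) = -0.3618…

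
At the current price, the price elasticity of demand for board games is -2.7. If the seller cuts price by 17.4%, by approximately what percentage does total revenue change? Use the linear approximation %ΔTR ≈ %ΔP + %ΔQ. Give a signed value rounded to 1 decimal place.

+29.6%

%ΔQ ≈ Ed × %ΔP = (-2.7) × (-17.4%) = +46.9800%
%ΔTR ≈ %ΔP + %ΔQ = (-17.4%) + (+46.9800%) = +29.5800%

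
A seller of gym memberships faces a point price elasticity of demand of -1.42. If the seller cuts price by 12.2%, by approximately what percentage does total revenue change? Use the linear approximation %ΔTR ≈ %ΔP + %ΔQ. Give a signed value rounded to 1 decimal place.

%ΔQ ≈ Ed × %ΔP = (-1.42) × (-12.2%) = +17.3240%
%ΔTR ≈ %ΔP + %ΔQ = (-12.2%) + (+17.3240%) = +5.1240%

+5.1%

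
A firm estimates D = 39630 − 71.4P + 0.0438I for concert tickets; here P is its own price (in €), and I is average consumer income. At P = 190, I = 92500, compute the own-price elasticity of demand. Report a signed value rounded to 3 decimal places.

At the given values, D = 39630 − 71.4(190) + 0.0438(92500) = 30115.5.
∂D/∂P = −71.4.
E = (-71.4) × (190/30115.5) = -0.45046…

-0.450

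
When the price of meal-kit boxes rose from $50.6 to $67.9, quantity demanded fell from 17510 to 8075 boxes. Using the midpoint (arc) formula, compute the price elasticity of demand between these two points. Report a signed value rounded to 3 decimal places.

%ΔQ = (8075 − 17510) / [(17510 + 8075)/2] = -9435/12792.5 = -0.737541…
%ΔP = (67.9 − 50.6) / [(50.6 + 67.9)/2] = 17.3/59.25 = 0.291983…
Arc Ed = %ΔQ / %ΔP = (-9435/12792.5) / (17.3/59.25) = -2.52597…

-2.526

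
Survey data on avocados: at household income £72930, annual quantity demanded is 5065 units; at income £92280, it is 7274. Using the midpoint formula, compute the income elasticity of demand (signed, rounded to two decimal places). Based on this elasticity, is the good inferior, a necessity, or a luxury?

1.53; luxury

%ΔQ = (7274 − 5065)/[( 5065 + 7274)/2] = 2209/6169.5 = 0.358051…
%ΔIncome = (92280 − 72930)/[( 72930 + 92280)/2] = 19350/82605 = 0.234247…
E_income = (2209/6169.5) / (19350/82605) = 1.5285…
E_income > 1 ⇒ normal good, luxury.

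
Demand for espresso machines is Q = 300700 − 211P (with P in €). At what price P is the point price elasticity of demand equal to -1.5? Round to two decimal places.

855.07

Ed = −211P/(300700 − 211P). Set this equal to -1.5:
211P = 1.5·(300700 − 211P) ⇒ 211P(1 + 1.5) = 1.5·300700
P = 1.5·300700 / (211·2.5) = 855.0710…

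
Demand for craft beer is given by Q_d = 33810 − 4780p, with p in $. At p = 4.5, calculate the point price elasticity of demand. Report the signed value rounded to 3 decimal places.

dQ_d/dp = −4780. At p = 4.5, Q_d = 33810 − 4780(4.5) = 12300.
Ed = (dQ_d/dp)·(p/Q_d) = −4780 × (4.5/12300) = -1.74878…

-1.749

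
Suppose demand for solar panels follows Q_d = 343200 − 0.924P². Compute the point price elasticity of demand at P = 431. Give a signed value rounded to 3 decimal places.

-2.001

dQ_d/dP = −2·0.924·P = -796.488. At P = 431, Q_d = 171556.836.
Ed = (dQ_d/dP)·(P/Q_d) = (-796.488) × (431/171556.836) = -2.00100…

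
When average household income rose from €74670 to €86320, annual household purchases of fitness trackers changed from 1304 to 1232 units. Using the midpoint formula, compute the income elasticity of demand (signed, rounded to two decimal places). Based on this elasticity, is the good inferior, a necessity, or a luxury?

-0.39; inferior

%ΔQ = (1232 − 1304)/[( 1304 + 1232)/2] = -72/1268 = -0.056782…
%ΔIncome = (86320 − 74670)/[( 74670 + 86320)/2] = 11650/80495 = 0.144729…
E_income = (-72/1268) / (11650/80495) = -0.3923…
E_income < 0 ⇒ inferior good.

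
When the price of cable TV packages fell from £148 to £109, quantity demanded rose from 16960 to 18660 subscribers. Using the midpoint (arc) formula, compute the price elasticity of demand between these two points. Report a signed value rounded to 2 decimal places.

%ΔQ = (18660 − 16960) / [(16960 + 18660)/2] = 1700/17810 = 0.095451…
%ΔP = (109 − 148) / [(148 + 109)/2] = -39/128.5 = -0.303501…
Arc Ed = %ΔQ / %ΔP = (1700/17810) / (-39/128.5) = -0.3145…

-0.31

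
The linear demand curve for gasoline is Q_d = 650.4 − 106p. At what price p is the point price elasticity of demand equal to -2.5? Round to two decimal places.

4.38

Ed = −106p/(650.4 − 106p). Set this equal to -2.5:
106p = 2.5·(650.4 − 106p) ⇒ 106p(1 + 2.5) = 2.5·650.4
p = 2.5·650.4 / (106·3.5) = 4.3827…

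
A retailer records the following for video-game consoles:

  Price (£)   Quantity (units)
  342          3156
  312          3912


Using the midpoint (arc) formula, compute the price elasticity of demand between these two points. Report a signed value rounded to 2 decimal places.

%ΔQ = (3912 − 3156) / [(3156 + 3912)/2] = 756/3534 = 0.213921…
%ΔP = (312 − 342) / [(342 + 312)/2] = -30/327 = -0.091743…
Arc Ed = %ΔQ / %ΔP = (756/3534) / (-30/327) = -2.3317…

-2.33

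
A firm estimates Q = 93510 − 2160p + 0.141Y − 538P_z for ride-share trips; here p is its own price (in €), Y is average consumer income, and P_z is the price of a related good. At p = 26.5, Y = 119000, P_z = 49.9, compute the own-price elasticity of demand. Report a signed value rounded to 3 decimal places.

At the given values, Q = 93510 − 2160(26.5) + 0.141(119000) − 538(49.9) = 26202.8.
∂Q/∂p = −2160.
E = (-2160) × (26.5/26202.8) = -2.18449…

-2.184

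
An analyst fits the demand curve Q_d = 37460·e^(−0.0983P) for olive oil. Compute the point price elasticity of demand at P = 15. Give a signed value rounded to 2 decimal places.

dQ_d/dP = −0.0983·Q_d = -842.857. At P = 15, Q_d = 8574.34.
Ed = (dQ_d/dP)·(P/Q_d) = (-842.857) × (15/8574.34) = -1.4745

-1.47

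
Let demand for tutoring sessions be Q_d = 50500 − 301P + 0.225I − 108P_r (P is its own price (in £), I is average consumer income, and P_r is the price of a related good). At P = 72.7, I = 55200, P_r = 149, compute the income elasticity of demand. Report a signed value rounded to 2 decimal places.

At the given values, Q_d = 50500 − 301(72.7) + 0.225(55200) − 108(149) = 24945.3.
∂Q_d/∂I = 0.225.
E = (0.225) × (55200/24945.3) = 0.4978…

0.50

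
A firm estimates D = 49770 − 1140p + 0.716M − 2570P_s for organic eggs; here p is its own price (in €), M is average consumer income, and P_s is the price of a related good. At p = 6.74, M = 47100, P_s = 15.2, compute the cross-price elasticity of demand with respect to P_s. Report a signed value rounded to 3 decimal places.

-1.063

At the given values, D = 49770 − 1140(6.74) + 0.716(47100) − 2570(15.2) = 36746.
∂D/∂P_s = -2570.
E = (-2570) × (15.2/36746) = -1.06308…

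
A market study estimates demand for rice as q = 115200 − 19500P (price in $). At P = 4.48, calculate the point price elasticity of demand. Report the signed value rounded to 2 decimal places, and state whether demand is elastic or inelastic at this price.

dq/dP = −19500. At P = 4.48, q = 115200 − 19500(4.48) = 27840.
Ed = (dq/dP)·(P/q) = −19500 × (4.48/27840) = -3.1379…
|Ed| = 3.14 > 1, so demand is elastic.

-3.14; elastic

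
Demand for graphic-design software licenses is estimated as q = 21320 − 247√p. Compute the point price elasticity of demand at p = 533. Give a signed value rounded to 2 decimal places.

-0.18

dq/dp = −247/(2√p) = -5.34938. At p = 533, q = 15617.6.
Ed = (dq/dp)·(p/q) = (-5.34938) × (533/15617.6) = -0.1825…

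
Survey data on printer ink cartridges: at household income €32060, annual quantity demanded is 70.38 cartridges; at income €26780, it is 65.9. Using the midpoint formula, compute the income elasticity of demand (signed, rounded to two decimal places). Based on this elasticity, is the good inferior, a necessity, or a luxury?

%ΔQ = (65.9 − 70.38)/[( 70.38 + 65.9)/2] = -4.48/68.14 = -0.065746…
%ΔIncome = (26780 − 32060)/[( 32060 + 26780)/2] = -5280/29420 = -0.179469…
E_income = (-4.48/68.14) / (-5280/29420) = 0.3663…
0 < E_income < 1 ⇒ normal good, necessity.

0.37; necessity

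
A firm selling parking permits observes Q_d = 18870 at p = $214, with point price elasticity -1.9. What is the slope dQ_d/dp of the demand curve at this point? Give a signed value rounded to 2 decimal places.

Ed = (dQ_d/dp)·(p/Q_d) ⇒ dQ_d/dp = Ed·Q_d/p = (-1.9)·18870/214 = -167.5373…

-167.54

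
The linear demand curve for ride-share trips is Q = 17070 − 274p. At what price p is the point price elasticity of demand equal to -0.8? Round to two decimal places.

27.69

Ed = −274p/(17070 − 274p). Set this equal to -0.8:
274p = 0.8·(17070 − 274p) ⇒ 274p(1 + 0.8) = 0.8·17070
p = 0.8·17070 / (274·1.8) = 27.6885…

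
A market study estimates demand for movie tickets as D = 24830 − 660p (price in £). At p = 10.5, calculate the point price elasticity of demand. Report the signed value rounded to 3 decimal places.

dD/dp = −660. At p = 10.5, D = 24830 − 660(10.5) = 17900.
Ed = (dD/dp)·(p/D) = −660 × (10.5/17900) = -0.38715…

-0.387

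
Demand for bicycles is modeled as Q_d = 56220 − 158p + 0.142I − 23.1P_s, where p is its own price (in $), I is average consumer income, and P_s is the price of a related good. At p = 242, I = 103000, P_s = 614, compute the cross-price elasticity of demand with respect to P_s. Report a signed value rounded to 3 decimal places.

At the given values, Q_d = 56220 − 158(242) + 0.142(103000) − 23.1(614) = 18426.6.
∂Q_d/∂P_s = -23.1.
E = (-23.1) × (614/18426.6) = -0.76972…

-0.770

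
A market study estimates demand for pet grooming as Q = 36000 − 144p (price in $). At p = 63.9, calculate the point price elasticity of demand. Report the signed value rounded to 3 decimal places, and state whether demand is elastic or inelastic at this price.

dQ/dp = −144. At p = 63.9, Q = 36000 − 144(63.9) = 26798.4.
Ed = (dQ/dp)·(p/Q) = −144 × (63.9/26798.4) = -0.34336…
|Ed| = 0.343 < 1, so demand is inelastic.

-0.343; inelastic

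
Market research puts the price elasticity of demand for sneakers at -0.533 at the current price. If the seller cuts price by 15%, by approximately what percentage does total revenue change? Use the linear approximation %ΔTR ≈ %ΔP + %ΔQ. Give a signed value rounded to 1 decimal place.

-7.0%

%ΔQ ≈ Ed × %ΔP = (-0.533) × (-15%) = +7.9950%
%ΔTR ≈ %ΔP + %ΔQ = (-15%) + (+7.9950%) = -7.0050%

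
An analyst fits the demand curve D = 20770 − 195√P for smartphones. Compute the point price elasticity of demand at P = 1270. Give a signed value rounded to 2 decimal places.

-0.25

dD/dP = −195/(2√P) = -2.73592. At P = 1270, D = 13820.8.
Ed = (dD/dP)·(P/D) = (-2.73592) × (1270/13820.8) = -0.2514…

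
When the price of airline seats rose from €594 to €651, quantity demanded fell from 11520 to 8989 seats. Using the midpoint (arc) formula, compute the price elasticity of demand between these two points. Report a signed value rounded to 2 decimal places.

-2.70

%ΔQ = (8989 − 11520) / [(11520 + 8989)/2] = -2531/10254.5 = -0.246818…
%ΔP = (651 − 594) / [(594 + 651)/2] = 57/622.5 = 0.091566…
Arc Ed = %ΔQ / %ΔP = (-2531/10254.5) / (57/622.5) = -2.6955…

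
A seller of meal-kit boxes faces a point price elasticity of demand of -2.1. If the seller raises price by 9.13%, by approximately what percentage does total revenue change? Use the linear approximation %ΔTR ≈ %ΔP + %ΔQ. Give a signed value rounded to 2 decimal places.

%ΔQ ≈ Ed × %ΔP = (-2.1) × (+9.13%) = -19.1730%
%ΔTR ≈ %ΔP + %ΔQ = (+9.13%) + (-19.1730%) = -10.0430%

-10.04%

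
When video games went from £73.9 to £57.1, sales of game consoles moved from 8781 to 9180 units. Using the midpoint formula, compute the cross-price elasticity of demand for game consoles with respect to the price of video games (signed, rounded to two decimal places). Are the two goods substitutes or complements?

%ΔQ_{game consoles} = (9180 − 8781)/avg = 399/8980.5 = 0.044429…
%ΔP_{video games} = (57.1 − 73.9)/avg = -16.8/65.5 = -0.256488…
E_cross = (399/8980.5) / (-16.8/65.5) = -0.1732…
E_cross < 0 ⇒ the goods are complements.

-0.17; complements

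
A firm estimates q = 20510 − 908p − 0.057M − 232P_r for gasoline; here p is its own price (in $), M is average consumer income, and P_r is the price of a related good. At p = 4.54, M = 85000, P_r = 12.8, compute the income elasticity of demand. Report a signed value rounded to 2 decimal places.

At the given values, q = 20510 − 908(4.54) − 0.057(85000) − 232(12.8) = 8573.08.
∂q/∂M = -0.057.
E = (-0.057) × (85000/8573.08) = -0.5651…

-0.57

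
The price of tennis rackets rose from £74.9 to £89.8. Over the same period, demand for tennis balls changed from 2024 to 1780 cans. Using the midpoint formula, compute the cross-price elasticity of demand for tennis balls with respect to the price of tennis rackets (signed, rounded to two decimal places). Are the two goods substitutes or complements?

%ΔQ_{tennis balls} = (1780 − 2024)/avg = -244/1902 = -0.128286…
%ΔP_{tennis rackets} = (89.8 − 74.9)/avg = 14.9/82.35 = 0.180935…
E_cross = (-244/1902) / (14.9/82.35) = -0.7090…
E_cross < 0 ⇒ the goods are complements.

-0.71; complements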